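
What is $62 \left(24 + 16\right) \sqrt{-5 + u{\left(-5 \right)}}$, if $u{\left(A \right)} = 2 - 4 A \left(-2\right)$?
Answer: $2480 i \sqrt{43} \approx 16262.0 i$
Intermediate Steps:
$u{\left(A \right)} = 2 + 8 A$ ($u{\left(A \right)} = 2 - 4 \left(- 2 A\right) = 2 + 8 A$)
$62 \left(24 + 16\right) \sqrt{-5 + u{\left(-5 \right)}} = 62 \left(24 + 16\right) \sqrt{-5 + \left(2 + 8 \left(-5\right)\right)} = 62 \cdot 40 \sqrt{-5 + \left(2 - 40\right)} = 2480 \sqrt{-5 - 38} = 2480 \sqrt{-43} = 2480 i \sqrt{43}$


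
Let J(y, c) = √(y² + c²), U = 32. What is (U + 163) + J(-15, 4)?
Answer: 195 + √241 ≈ 210.52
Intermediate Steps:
J(y, c) = √(c² + y²)
(U + 163) + J(-15, 4) = (32 + 163) + √(4² + (-15)²) = 195 + √(16 + 225) = 195 + √241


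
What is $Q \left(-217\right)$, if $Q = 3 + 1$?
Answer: $-868$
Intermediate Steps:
$Q = 4$
$Q \left(-217\right) = 4 \left(-217\right) = -868$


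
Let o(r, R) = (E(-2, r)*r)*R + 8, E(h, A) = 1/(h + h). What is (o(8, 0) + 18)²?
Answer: 676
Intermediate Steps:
E(h, A) = 1/(2*h)
o(r, R) = 8 - R*r/4 (o(r, R) = (((½)/(-2))*r)*R + 8 = (((½)*(-½))*r)*R + 8 = (-r/4)*R + 8 = -R*r/4 + 8 = 8 - R*r/4)
(o(8, 0) + 18)² = ((8 - ¼*0*8) + 18)² = ((8 + 0) + 18)² = (8 + 18)² = 26² = 676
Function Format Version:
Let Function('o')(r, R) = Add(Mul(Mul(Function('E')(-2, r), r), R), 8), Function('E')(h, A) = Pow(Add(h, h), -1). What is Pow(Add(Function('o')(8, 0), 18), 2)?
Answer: 676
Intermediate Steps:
Function('E')(h, A) = Mul(Rational(1, 2), Pow(h, -1)) (Function('E')(h, A) = Pow(Mul(2, h), -1) = Mul(Rational(1, 2), Pow(h, -1)))
Function('o')(r, R) = Add(8, Mul(Rational(-1, 4), R, r)) (Function('o')(r, R) = Add(Mul(Mul(Mul(Rational(1, 2), Pow(-2, -1)), r), R), 8) = Add(Mul(Mul(Mul(Rational(1, 2), Rational(-1, 2)), r), R), 8) = Add(Mul(Mul(Rational(-1, 4), r), R), 8) = Add(Mul(Rational(-1, 4), R, r), 8) = Add(8, Mul(Rational(-1, 4), R, r)))
Pow(Add(Function('o')(8, 0), 18), 2) = Pow(Add(Add(8, Mul(Rational(-1, 4), 0, 8)), 18), 2) = Pow(Add(Add(8, 0), 18), 2) = Pow(Add(8, 18), 2) = Pow(26, 2) = 676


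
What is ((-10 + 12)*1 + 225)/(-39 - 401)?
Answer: -227/440 ≈ -0.51591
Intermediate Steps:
((-10 + 12)*1 + 225)/(-39 - 401) = (2*1 + 225)/(-440) = (2 + 225)*(-1/440) = 227*(-1/440) = -227/440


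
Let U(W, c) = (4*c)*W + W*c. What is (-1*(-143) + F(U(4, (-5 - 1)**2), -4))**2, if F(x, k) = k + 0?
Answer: 19321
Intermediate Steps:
U(W, c) = 5*W*c (U(W, c) = 4*W*c + W*c = 5*W*c)
F(x, k) = k
(-1*(-143) + F(U(4, (-5 - 1)**2), -4))**2 = (-1*(-143) - 4)**2 = (143 - 4)**2 = 139**2 = 19321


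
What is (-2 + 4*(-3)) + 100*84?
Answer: 8386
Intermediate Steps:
(-2 + 4*(-3)) + 100*84 = (-2 - 12) + 8400 = -14 + 8400 = 8386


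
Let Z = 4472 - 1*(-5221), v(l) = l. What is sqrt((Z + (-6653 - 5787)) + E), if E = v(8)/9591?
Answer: I*sqrt(252688984179)/9591 ≈ 52.412*I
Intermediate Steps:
Z = 9693 (Z = 4472 + 5221 = 9693)
E = 8/9591 ≈ 0.00083411
sqrt((Z + (-6653 - 5787)) + E) = sqrt((9693 + (-6653 - 5787)) + 8/9591) = sqrt((9693 - 12440) + 8/9591) = sqrt(-2747 + 8/9591) = sqrt(-26346469/9591) = I*sqrt(252688984179)/9591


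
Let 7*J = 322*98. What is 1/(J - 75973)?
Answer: -1/71465 ≈ -1.3993e-5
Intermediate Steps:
J = 4508 (J = (322*98)/7 = (⅐)*31556 = 4508)
1/(J - 75973) = 1/(4508 - 75973) = 1/(-71465) = -1/71465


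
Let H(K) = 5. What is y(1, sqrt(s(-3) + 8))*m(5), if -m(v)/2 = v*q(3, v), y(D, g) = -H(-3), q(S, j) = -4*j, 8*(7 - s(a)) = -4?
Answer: -1000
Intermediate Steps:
s(a) = 15/2 (s(a) = 7 - 1/8*(-4) = 7 + 1/2 = 15/2)
y(D, g) = -5 (y(D, g) = -1*5 = -5)
m(v) = 8*v**2 (m(v) = -2*v*(-4*v) = -(-8)*v**2 = 8*v**2)
y(1, sqrt(s(-3) + 8))*m(5) = -40*5**2 = -40*25 = -5*200 = -1000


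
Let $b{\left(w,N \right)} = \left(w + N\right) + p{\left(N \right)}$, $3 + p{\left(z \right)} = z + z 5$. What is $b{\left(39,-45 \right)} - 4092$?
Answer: $-4371$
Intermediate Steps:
$p{\left(z \right)} = -3 + 6 z$ ($p{\left(z \right)} = -3 + \left(z + z 5\right) = -3 + \left(z + 5 z\right) = -3 + 6 z$)
$b{\left(w,N \right)} = -3 + w + 7 N$ ($b{\left(w,N \right)} = \left(w + N\right) + \left(-3 + 6 N\right) = \left(N + w\right) + \left(-3 + 6 N\right) = -3 + w + 7 N$)
$b{\left(39,-45 \right)} - 4092 = \left(-3 + 39 + 7 \left(-45\right)\right) - 4092 = \left(-3 + 39 - 315\right) - 4092 = -279 - 4092 = -4371$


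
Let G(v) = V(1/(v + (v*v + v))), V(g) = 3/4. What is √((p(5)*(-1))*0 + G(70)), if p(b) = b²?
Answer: √3/2 ≈ 0.86602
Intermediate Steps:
V(g) = ¾ (V(g) = 3*(¼) = ¾)
G(v) = ¾
√((p(5)*(-1))*0 + G(70)) = √((5²*(-1))*0 + ¾) = √((25*(-1))*0 + ¾) = √(-25*0 + ¾) = √(0 + ¾) = √(¾) = √3/2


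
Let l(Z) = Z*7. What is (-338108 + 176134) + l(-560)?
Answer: -165894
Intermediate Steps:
l(Z) = 7*Z
(-338108 + 176134) + l(-560) = (-338108 + 176134) + 7*(-560) = -161974 - 3920 = -165894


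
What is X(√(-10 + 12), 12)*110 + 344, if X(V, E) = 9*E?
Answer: 12224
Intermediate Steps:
X(√(-10 + 12), 12)*110 + 344 = (9*12)*110 + 344 = 108*110 + 344 = 11880 + 344 = 12224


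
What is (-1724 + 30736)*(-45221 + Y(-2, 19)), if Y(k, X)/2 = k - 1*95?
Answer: -1317579980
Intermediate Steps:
Y(k, X) = -190 + 2*k (Y(k, X) = 2*(k - 1*95) = 2*(k - 95) = 2*(-95 + k) = -190 + 2*k)
(-1724 + 30736)*(-45221 + Y(-2, 19)) = (-1724 + 30736)*(-45221 + (-190 + 2*(-2))) = 29012*(-45221 + (-190 - 4)) = 29012*(-45221 - 194) = 29012*(-45415) = -1317579980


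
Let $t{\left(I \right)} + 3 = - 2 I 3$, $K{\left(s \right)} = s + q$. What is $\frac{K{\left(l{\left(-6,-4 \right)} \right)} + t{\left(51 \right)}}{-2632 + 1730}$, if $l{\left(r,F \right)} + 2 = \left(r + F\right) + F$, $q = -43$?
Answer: $\frac{184}{451} \approx 0.40798$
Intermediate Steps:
$l{\left(r,F \right)} = -2 + r + 2 F$ ($l{\left(r,F \right)} = -2 + \left(\left(r + F\right) + F\right) = -2 + \left(\left(F + r\right) + F\right) = -2 + \left(r + 2 F\right) = -2 + r + 2 F$)
$K{\left(s \right)} = -43 + s$ ($K{\left(s \right)} = s - 43 = -43 + s$)
$t{\left(I \right)} = -3 - 6 I$ ($t{\left(I \right)} = -3 + - 2 I 3 = -3 - 6 I$)
$\frac{K{\left(l{\left(-6,-4 \right)} \right)} + t{\left(51 \right)}}{-2632 + 1730} = \frac{\left(-43 - 16\right) - 309}{-2632 + 1730} = \frac{\left(-43 - 16\right) - 309}{-902} = \left(\left(-43 - 16\right) - 309\right) \left(- \frac{1}{902}\right) = \left(-59 - 309\right) \left(- \frac{1}{902}\right) = \left(-368\right) \left(- \frac{1}{902}\right) = \frac{184}{451}$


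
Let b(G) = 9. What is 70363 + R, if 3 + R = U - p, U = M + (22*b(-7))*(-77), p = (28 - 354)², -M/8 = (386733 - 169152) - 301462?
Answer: 619886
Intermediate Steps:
M = 671048 (M = -8*((386733 - 169152) - 301462) = -8*(217581 - 301462) = -8*(-83881) = 671048)
p = 106276 (p = (-326)² = 106276)
U = 655802 (U = 671048 + (22*9)*(-77) = 671048 + 198*(-77) = 671048 - 15246 = 655802)
R = 549523 (R = -3 + (655802 - 1*106276) = -3 + (655802 - 106276) = -3 + 549526 = 549523)
70363 + R = 70363 + 549523 = 619886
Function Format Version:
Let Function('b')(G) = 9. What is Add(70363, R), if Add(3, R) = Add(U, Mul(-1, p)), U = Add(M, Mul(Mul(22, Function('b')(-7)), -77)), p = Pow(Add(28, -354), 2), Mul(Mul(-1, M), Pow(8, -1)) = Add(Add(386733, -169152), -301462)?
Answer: 619886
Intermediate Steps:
M = 671048 (M = Mul(-8, Add(Add(386733, -169152), -301462)) = Mul(-8, Add(217581, -301462)) = Mul(-8, -83881) = 671048)
p = 106276 (p = Pow(-326, 2) = 106276)
U = 655802 (U = Add(671048, Mul(Mul(22, 9), -77)) = Add(671048, Mul(198, -77)) = Add(671048, -15246) = 655802)
R = 549523 (R = Add(-3, Add(655802, Mul(-1, 106276))) = Add(-3, Add(655802, -106276)) = Add(-3, 549526) = 549523)
Add(70363, R) = Add(70363, 549523) = 619886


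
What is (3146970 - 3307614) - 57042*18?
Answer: -1187400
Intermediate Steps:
(3146970 - 3307614) - 57042*18 = -160644 - 1026756 = -1187400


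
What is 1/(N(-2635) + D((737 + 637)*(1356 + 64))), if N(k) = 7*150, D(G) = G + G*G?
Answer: 1/3806715118530 ≈ 2.6269e-13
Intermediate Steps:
D(G) = G + G²
N(k) = 1050
1/(N(-2635) + D((737 + 637)*(1356 + 64))) = 1/(1050 + ((737 + 637)*(1356 + 64))*(1 + (737 + 637)*(1356 + 64))) = 1/(1050 + (1374*1420)*(1 + 1374*1420)) = 1/(1050 + 1951080*(1 + 1951080)) = 1/(1050 + 1951080*1951081) = 1/(1050 + 3806715117480) = 1/3806715118530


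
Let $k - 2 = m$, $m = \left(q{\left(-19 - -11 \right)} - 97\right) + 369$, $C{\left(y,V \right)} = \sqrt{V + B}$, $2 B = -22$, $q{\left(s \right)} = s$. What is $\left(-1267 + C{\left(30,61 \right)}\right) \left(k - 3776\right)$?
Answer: $4447170 - 17550 \sqrt{2} \approx 4.4224 \cdot 10^{6}$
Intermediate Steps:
$B = -11$ ($B = \frac{1}{2} \left(-22\right) = -11$)
$C{\left(y,V \right)} = \sqrt{-11 + V}$ ($C{\left(y,V \right)} = \sqrt{V - 11} = \sqrt{-11 + V}$)
$m = 264$ ($m = \left(\left(-19 - -11\right) - 97\right) + 369 = \left(\left(-19 + 11\right) - 97\right) + 369 = \left(-8 - 97\right) + 369 = -105 + 369 = 264$)
$k = 266$ ($k = 2 + 264 = 266$)
$\left(-1267 + C{\left(30,61 \right)}\right) \left(k - 3776\right) = \left(-1267 + \sqrt{-11 + 61}\right) \left(266 - 3776\right) = \left(-1267 + \sqrt{50}\right) \left(-3510\right) = \left(-1267 + 5 \sqrt{2}\right) \left(-3510\right) = 4447170 - 17550 \sqrt{2}$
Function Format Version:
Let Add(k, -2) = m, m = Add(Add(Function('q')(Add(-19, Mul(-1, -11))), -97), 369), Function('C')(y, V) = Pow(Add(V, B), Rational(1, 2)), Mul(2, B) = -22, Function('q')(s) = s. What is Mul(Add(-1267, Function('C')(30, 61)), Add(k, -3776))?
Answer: Add(4447170, Mul(-17550, Pow(2, Rational(1, 2)))) ≈ 4.4224e+6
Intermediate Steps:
B = -11 (B = Mul(Rational(1, 2), -22) = -11)
Function('C')(y, V) = Pow(Add(-11, V), Rational(1, 2)) (Function('C')(y, V) = Pow(Add(V, -11), Rational(1, 2)) = Pow(Add(-11, V), Rational(1, 2)))
m = 264 (m = Add(Add(Add(-19, Mul(-1, -11)), -97), 369) = Add(Add(Add(-19, 11), -97), 369) = Add(Add(-8, -97), 369) = Add(-105, 369) = 264)
k = 266 (k = Add(2, 264) = 266)
Mul(Add(-1267, Function('C')(30, 61)), Add(k, -3776)) = Mul(Add(-1267, Pow(Add(-11, 61), Rational(1, 2))), Add(266, -3776)) = Mul(Add(-1267, Pow(50, Rational(1, 2))), -3510) = Mul(Add(-1267, Mul(5, Pow(2, Rational(1, 2)))), -3510) = Add(4447170, Mul(-17550, Pow(2, Rational(1, 2))))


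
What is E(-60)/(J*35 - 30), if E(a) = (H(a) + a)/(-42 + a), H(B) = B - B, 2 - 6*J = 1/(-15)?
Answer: -180/5491 ≈ -0.032781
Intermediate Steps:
J = 31/90 (J = ⅓ - ⅙/(-15) = ⅓ - ⅙*(-1/15) = ⅓ + 1/90 = 31/90 ≈ 0.34444)
H(B) = 0
E(a) = a/(-42 + a) (E(a) = (0 + a)/(-42 + a) = a/(-42 + a))
E(-60)/(J*35 - 30) = (-60/(-42 - 60))/((31/90)*35 - 30) = (-60/(-102))/(217/18 - 30) = (-60*(-1/102))/(-323/18) = (10/17)*(-18/323) = -180/5491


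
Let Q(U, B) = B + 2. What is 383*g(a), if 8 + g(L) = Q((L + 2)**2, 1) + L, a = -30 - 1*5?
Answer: -15320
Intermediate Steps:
a = -35 (a = -30 - 5 = -35)
Q(U, B) = 2 + B
g(L) = -5 + L (g(L) = -8 + ((2 + 1) + L) = -8 + (3 + L) = -5 + L)
383*g(a) = 383*(-5 - 35) = 383*(-40) = -15320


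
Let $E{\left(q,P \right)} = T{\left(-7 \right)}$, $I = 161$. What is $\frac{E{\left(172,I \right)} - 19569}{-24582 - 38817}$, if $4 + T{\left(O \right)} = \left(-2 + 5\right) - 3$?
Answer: $\frac{19573}{63399} \approx 0.30873$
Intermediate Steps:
$T{\left(O \right)} = -4$ ($T{\left(O \right)} = -4 + \left(\left(-2 + 5\right) - 3\right) = -4 + \left(3 - 3\right) = -4 + 0 = -4$)
$E{\left(q,P \right)} = -4$
$\frac{E{\left(172,I \right)} - 19569}{-24582 - 38817} = \frac{-4 - 19569}{-24582 - 38817} = - \frac{19573}{-63399} = \left(-19573\right) \left(- \frac{1}{63399}\right) = \frac{19573}{63399}$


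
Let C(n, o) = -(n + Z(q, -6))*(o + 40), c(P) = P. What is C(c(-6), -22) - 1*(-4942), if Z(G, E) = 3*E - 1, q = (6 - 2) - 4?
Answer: 5392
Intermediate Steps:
q = 0 (q = 4 - 4 = 0)
Z(G, E) = -1 + 3*E
C(n, o) = -(-19 + n)*(40 + o) (C(n, o) = -(n + (-1 + 3*(-6)))*(o + 40) = -(n + (-1 - 18))*(40 + o) = -(n - 19)*(40 + o) = -(-19 + n)*(40 + o))
C(c(-6), -22) - 1*(-4942) = (760 - 40*(-6) + 19*(-22) - 1*(-6)*(-22)) - 1*(-4942) = (760 + 240 - 418 - 132) + 4942 = 450 + 4942 = 5392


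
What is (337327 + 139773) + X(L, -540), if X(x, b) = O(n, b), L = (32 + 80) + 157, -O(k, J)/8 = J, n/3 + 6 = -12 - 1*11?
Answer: 481420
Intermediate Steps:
n = -87 (n = -18 + 3*(-12 - 1*11) = -18 + 3*(-12 - 11) = -18 + 3*(-23) = -18 - 69 = -87)
O(k, J) = -8*J
L = 269 (L = 112 + 157 = 269)
X(x, b) = -8*b
(337327 + 139773) + X(L, -540) = (337327 + 139773) - 8*(-540) = 477100 + 4320 = 481420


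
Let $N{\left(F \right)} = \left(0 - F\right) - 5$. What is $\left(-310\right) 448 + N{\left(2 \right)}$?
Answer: $-138887$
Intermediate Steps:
$N{\left(F \right)} = -5 - F$ ($N{\left(F \right)} = - F - 5 = -5 - F$)
$\left(-310\right) 448 + N{\left(2 \right)} = \left(-310\right) 448 - 7 = -138880 - 7 = -138887$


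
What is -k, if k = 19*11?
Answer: -209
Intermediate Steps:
k = 209
-k = -1*209 = -209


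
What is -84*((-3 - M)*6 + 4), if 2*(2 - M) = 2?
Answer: 1680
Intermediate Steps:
M = 1 (M = 2 - ½*2 = 2 - 1 = 1)
-84*((-3 - M)*6 + 4) = -84*((-3 - 1*1)*6 + 4) = -84*((-3 - 1)*6 + 4) = -84*(-4*6 + 4) = -84*(-24 + 4) = -84*(-20) = 1680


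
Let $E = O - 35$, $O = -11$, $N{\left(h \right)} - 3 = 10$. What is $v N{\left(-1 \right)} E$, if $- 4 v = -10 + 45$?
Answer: $\frac{10465}{2} \approx 5232.5$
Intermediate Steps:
$N{\left(h \right)} = 13$ ($N{\left(h \right)} = 3 + 10 = 13$)
$v = - \frac{35}{4}$ ($v = - \frac{-10 + 45}{4} = \left(- \frac{1}{4}\right) 35 = - \frac{35}{4} \approx -8.75$)
$E = -46$ ($E = -11 - 35 = -46$)
$v N{\left(-1 \right)} E = \left(- \frac{35}{4}\right) 13 \left(-46\right) = \left(- \frac{455}{4}\right) \left(-46\right) = \frac{10465}{2}$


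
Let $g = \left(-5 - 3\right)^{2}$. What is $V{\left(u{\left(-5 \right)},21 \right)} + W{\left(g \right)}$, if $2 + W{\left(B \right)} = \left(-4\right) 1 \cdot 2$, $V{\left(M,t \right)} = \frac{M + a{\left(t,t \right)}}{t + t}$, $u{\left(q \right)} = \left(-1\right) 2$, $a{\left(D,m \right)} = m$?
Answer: $- \frac{401}{42} \approx -9.5476$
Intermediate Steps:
$u{\left(q \right)} = -2$
$V{\left(M,t \right)} = \frac{M + t}{2 t}$ ($V{\left(M,t \right)} = \frac{M + t}{t + t} = \frac{M + t}{2 t}$)
$g = 64$ ($g = \left(-8\right)^{2} = 64$)
$W{\left(B \right)} = -10$ ($W{\left(B \right)} = -2 + \left(-4\right) 1 \cdot 2 = -2 - 8 = -10$)
$V{\left(u{\left(-5 \right)},21 \right)} + W{\left(g \right)} = \frac{-2 + 21}{2 \cdot 21} - 10 = \frac{1}{2} \cdot \frac{1}{21} \cdot 19 - 10 = \frac{19}{42} - 10 = - \frac{401}{42}$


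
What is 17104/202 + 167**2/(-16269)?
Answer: 136315699/1643169 ≈ 82.959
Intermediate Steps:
17104/202 + 167**2/(-16269) = 17104*(1/202) + 27889*(-1/16269) = 8552/101 - 27889/16269 = 136315699/1643169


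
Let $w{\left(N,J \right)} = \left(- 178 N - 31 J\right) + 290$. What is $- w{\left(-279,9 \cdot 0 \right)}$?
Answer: $-49952$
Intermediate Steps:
$w{\left(N,J \right)} = 290 - 178 N - 31 J$
$- w{\left(-279,9 \cdot 0 \right)} = - (290 - -49662 - 31 \cdot 9 \cdot 0) = - (290 + 49662 - 0) = - (290 + 49662 + 0) = \left(-1\right) 49952 = -49952$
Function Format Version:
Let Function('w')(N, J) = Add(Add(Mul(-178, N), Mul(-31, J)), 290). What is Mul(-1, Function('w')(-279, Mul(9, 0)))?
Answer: -49952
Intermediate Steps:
Function('w')(N, J) = Add(290, Mul(-178, N), Mul(-31, J))
Mul(-1, Function('w')(-279, Mul(9, 0))) = Mul(-1, Add(290, Mul(-178, -279), Mul(-31, Mul(9, 0)))) = Mul(-1, Add(290, 49662, Mul(-31, 0))) = Mul(-1, Add(290, 49662, 0)) = Mul(-1, 49952) = -49952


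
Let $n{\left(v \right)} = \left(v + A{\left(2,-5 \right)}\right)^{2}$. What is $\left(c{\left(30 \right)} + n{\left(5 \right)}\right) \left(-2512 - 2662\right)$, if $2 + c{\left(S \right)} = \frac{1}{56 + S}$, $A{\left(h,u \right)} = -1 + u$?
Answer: $\frac{219895}{43} \approx 5113.8$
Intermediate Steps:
$n{\left(v \right)} = \left(-6 + v\right)^{2}$ ($n{\left(v \right)} = \left(v - 6\right)^{2} = \left(-6 + v\right)^{2}$)
$c{\left(S \right)} = -2 + \frac{1}{56 + S}$
$\left(c{\left(30 \right)} + n{\left(5 \right)}\right) \left(-2512 - 2662\right) = \left(\frac{-111 - 60}{56 + 30} + \left(-6 + 5\right)^{2}\right) \left(-2512 - 2662\right) = \left(\frac{-111 - 60}{86} + \left(-1\right)^{2}\right) \left(-5174\right) = \left(\frac{1}{86} \left(-171\right) + 1\right) \left(-5174\right) = \left(- \frac{171}{86} + 1\right) \left(-5174\right) = \left(- \frac{85}{86}\right) \left(-5174\right) = \frac{219895}{43}$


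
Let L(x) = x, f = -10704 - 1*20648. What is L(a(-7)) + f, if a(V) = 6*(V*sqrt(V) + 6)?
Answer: -31316 - 42*I*sqrt(7) ≈ -31316.0 - 111.12*I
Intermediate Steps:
f = -31352 (f = -10704 - 20648 = -31352)
a(V) = 36 + 6*V**(3/2) (a(V) = 6*(V**(3/2) + 6) = 6*(6 + V**(3/2)) = 36 + 6*V**(3/2))
L(a(-7)) + f = (36 + 6*(-7)**(3/2)) - 31352 = (36 + 6*(-7*I*sqrt(7))) - 31352 = (36 - 42*I*sqrt(7)) - 31352 = -31316 - 42*I*sqrt(7)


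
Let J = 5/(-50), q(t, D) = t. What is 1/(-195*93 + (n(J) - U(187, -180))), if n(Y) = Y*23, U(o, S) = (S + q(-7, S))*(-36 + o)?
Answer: 10/100997 ≈ 9.9013e-5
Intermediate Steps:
U(o, S) = (-36 + o)*(-7 + S) (U(o, S) = (S - 7)*(-36 + o) = (-7 + S)*(-36 + o) = (-36 + o)*(-7 + S))
J = -1/10 (J = 5*(-1/50) = -1/10 ≈ -0.10000)
n(Y) = 23*Y
1/(-195*93 + (n(J) - U(187, -180))) = 1/(-195*93 + (23*(-1/10) - (252 - 36*(-180) - 7*187 - 180*187))) = 1/(-18135 + (-23/10 - (252 + 6480 - 1309 - 33660))) = 1/(-18135 + (-23/10 - 1*(-28237))) = 1/(-18135 + (-23/10 + 28237)) = 1/(-18135 + 282347/10) = 1/(100997/10) = 10/100997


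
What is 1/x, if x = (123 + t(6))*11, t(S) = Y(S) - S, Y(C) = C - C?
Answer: 1/1287 ≈ 0.00077700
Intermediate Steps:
Y(C) = 0
t(S) = -S (t(S) = 0 - S = -S)
x = 1287 (x = (123 - 1*6)*11 = (123 - 6)*11 = 117*11 = 1287)
1/x = 1/1287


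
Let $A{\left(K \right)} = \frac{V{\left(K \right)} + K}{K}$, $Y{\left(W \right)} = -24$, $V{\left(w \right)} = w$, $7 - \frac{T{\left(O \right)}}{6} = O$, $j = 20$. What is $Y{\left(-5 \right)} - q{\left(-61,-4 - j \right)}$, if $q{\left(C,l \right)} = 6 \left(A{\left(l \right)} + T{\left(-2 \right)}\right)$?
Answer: $-360$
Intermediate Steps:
$T{\left(O \right)} = 42 - 6 O$
$A{\left(K \right)} = 2$ ($A{\left(K \right)} = \frac{K + K}{K} = \frac{2 K}{K} = 2$)
$q{\left(C,l \right)} = 336$ ($q{\left(C,l \right)} = 6 \left(2 + \left(42 - -12\right)\right) = 6 \left(2 + \left(42 + 12\right)\right) = 6 \left(2 + 54\right) = 6 \cdot 56 = 336$)
$Y{\left(-5 \right)} - q{\left(-61,-4 - j \right)} = -24 - 336 = -360$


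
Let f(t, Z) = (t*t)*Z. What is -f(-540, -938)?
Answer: 273520800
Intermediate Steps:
f(t, Z) = Z*t² (f(t, Z) = t²*Z = Z*t²)
-f(-540, -938) = -(-938)*(-540)² = -(-938)*291600 = -1*(-273520800) = 273520800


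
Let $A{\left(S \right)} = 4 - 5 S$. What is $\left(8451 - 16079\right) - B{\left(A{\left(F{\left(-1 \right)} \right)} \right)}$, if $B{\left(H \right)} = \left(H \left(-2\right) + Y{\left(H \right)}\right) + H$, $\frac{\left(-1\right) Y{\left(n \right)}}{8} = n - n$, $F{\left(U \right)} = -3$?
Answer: $-7609$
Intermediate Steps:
$Y{\left(n \right)} = 0$ ($Y{\left(n \right)} = - 8 \left(n - n\right) = \left(-8\right) 0 = 0$)
$B{\left(H \right)} = - H$ ($B{\left(H \right)} = \left(H \left(-2\right) + 0\right) + H = \left(- 2 H + 0\right) + H = - 2 H + H = - H$)
$\left(8451 - 16079\right) - B{\left(A{\left(F{\left(-1 \right)} \right)} \right)} = \left(8451 - 16079\right) - - (4 - -15) = \left(8451 - 16079\right) - - (4 + 15) = -7628 - \left(-1\right) 19 = -7628 - -19 = -7628 + 19 = -7609$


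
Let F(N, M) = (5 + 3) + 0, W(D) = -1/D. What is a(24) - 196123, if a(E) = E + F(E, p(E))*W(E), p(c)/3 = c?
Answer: -588298/3 ≈ -1.9610e+5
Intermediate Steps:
p(c) = 3*c
F(N, M) = 8 (F(N, M) = 8 + 0 = 8)
a(E) = E - 8/E (a(E) = E + 8*(-1/E) = E - 8/E)
a(24) - 196123 = (24 - 8/24) - 196123 = (24 - 8*1/24) - 196123 = (24 - ⅓) - 196123 = 71/3 - 196123 = -588298/3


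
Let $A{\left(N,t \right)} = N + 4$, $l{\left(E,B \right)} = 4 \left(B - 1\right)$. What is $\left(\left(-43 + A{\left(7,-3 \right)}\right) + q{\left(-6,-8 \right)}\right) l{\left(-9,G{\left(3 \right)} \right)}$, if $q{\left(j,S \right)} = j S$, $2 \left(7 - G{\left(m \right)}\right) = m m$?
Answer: $96$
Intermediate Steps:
$G{\left(m \right)} = 7 - \frac{m^{2}}{2}$ ($G{\left(m \right)} = 7 - \frac{m m}{2} = 7 - \frac{m^{2}}{2}$)
$l{\left(E,B \right)} = -4 + 4 B$ ($l{\left(E,B \right)} = 4 \left(-1 + B\right) = -4 + 4 B$)
$A{\left(N,t \right)} = 4 + N$
$q{\left(j,S \right)} = S j$
$\left(\left(-43 + A{\left(7,-3 \right)}\right) + q{\left(-6,-8 \right)}\right) l{\left(-9,G{\left(3 \right)} \right)} = \left(\left(-43 + \left(4 + 7\right)\right) - -48\right) \left(-4 + 4 \left(7 - \frac{3^{2}}{2}\right)\right) = \left(\left(-43 + 11\right) + 48\right) \left(-4 + 4 \left(7 - \frac{9}{2}\right)\right) = \left(-32 + 48\right) \left(-4 + 4 \left(7 - \frac{9}{2}\right)\right) = 16 \left(-4 + 4 \cdot \frac{5}{2}\right) = 16 \left(-4 + 10\right) = 16 \cdot 6 = 96$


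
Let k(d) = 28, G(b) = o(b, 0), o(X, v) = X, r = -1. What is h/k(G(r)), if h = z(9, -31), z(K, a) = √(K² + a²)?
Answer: √1042/28 ≈ 1.1529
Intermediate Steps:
G(b) = b
h = √1042 (h = √(9² + (-31)²) = √(81 + 961) = √1042 ≈ 32.280)
h/k(G(r)) = √1042/28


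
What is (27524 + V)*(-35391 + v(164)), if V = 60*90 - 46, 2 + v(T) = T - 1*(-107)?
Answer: -1154741116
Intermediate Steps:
v(T) = 105 + T (v(T) = -2 + (T - 1*(-107)) = -2 + (T + 107) = -2 + (107 + T) = 105 + T)
V = 5354 (V = 5400 - 46 = 5354)
(27524 + V)*(-35391 + v(164)) = (27524 + 5354)*(-35391 + (105 + 164)) = 32878*(-35391 + 269) = 32878*(-35122) = -1154741116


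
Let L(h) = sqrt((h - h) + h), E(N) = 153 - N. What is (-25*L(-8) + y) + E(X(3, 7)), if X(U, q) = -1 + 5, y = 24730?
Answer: 24879 - 50*I*sqrt(2) ≈ 24879.0 - 70.711*I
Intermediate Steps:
X(U, q) = 4
L(h) = sqrt(h) (L(h) = sqrt(0 + h) = sqrt(h))
(-25*L(-8) + y) + E(X(3, 7)) = (-50*I*sqrt(2) + 24730) + (153 - 1*4) = (-50*I*sqrt(2) + 24730) + (153 - 4) = (-50*I*sqrt(2) + 24730) + 149 = (24730 - 50*I*sqrt(2)) + 149 = 24879 - 50*I*sqrt(2)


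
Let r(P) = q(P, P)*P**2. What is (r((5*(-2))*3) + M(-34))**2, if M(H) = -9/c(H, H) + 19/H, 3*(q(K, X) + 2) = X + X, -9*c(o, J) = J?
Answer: 113333222500/289 ≈ 3.9216e+8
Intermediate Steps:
c(o, J) = -J/9
q(K, X) = -2 + 2*X/3 (q(K, X) = -2 + (X + X)/3 = -2 + (2*X)/3 = -2 + 2*X/3)
M(H) = 100/H (M(H) = -9*(-9/H) + 19/H = -(-81)/H + 19/H = 81/H + 19/H = 100/H)
r(P) = P**2*(-2 + 2*P/3) (r(P) = (-2 + 2*P/3)*P**2 = P**2*(-2 + 2*P/3))
(r((5*(-2))*3) + M(-34))**2 = (2*((5*(-2))*3)**2*(-3 + (5*(-2))*3)/3 + 100/(-34))**2 = (2*(-10*3)**2*(-3 - 10*3)/3 + 100*(-1/34))**2 = ((2/3)*(-30)**2*(-3 - 30) - 50/17)**2 = ((2/3)*900*(-33) - 50/17)**2 = (-19800 - 50/17)**2 = (-336650/17)**2 = 113333222500/289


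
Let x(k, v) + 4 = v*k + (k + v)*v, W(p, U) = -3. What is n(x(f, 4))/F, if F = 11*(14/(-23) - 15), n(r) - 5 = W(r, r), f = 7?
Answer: -46/3949 ≈ -0.011649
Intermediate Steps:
x(k, v) = -4 + k*v + v*(k + v) (x(k, v) = -4 + (v*k + (k + v)*v) = -4 + (k*v + v*(k + v)) = -4 + k*v + v*(k + v))
n(r) = 2 (n(r) = 5 - 3 = 2)
F = -3949/23 (F = 11*(14*(-1/23) - 15) = 11*(-14/23 - 15) = 11*(-359/23) = -3949/23 ≈ -171.70)
n(x(f, 4))/F = 2/(-3949/23) = 2*(-23/3949) = -46/3949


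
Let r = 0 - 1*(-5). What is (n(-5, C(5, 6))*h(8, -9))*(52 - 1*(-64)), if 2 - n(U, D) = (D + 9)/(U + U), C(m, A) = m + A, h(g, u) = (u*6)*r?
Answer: -125280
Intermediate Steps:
r = 5 (r = 0 + 5 = 5)
h(g, u) = 30*u (h(g, u) = (u*6)*5 = (6*u)*5 = 30*u)
C(m, A) = A + m
n(U, D) = 2 - (9 + D)/(2*U) (n(U, D) = 2 - (D + 9)/(U + U) = 2 - (9 + D)/(2*U))
(n(-5, C(5, 6))*h(8, -9))*(52 - 1*(-64)) = (((½)*(-9 - (6 + 5) + 4*(-5))/(-5))*(30*(-9)))*(52 - 1*(-64)) = (((½)*(-⅕)*(-9 - 1*11 - 20))*(-270))*(52 + 64) = (((½)*(-⅕)*(-9 - 11 - 20))*(-270))*116 = (((½)*(-⅕)*(-40))*(-270))*116 = (4*(-270))*116 = -1080*116 = -125280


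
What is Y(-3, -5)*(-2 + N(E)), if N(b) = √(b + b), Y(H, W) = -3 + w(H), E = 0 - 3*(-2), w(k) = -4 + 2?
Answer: 10 - 10*√3 ≈ -7.3205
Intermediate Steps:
w(k) = -2
E = 6 (E = 0 + 6 = 6)
Y(H, W) = -5 (Y(H, W) = -3 - 2 = -5)
N(b) = √2*√b (N(b) = √(2*b) = √2*√b)
Y(-3, -5)*(-2 + N(E)) = -5*(-2 + √2*√6) = -5*(-2 + 2*√3) = 10 - 10*√3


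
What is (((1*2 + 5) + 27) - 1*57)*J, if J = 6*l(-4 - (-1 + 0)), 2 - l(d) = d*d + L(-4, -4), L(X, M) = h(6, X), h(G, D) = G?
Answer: 1794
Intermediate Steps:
L(X, M) = 6
l(d) = -4 - d**2 (l(d) = 2 - (d*d + 6) = 2 - (d**2 + 6) = 2 - (6 + d**2) = 2 + (-6 - d**2) = -4 - d**2)
J = -78 (J = 6*(-4 - (-4 - (-1 + 0))**2) = 6*(-4 - (-4 - 1*(-1))**2) = 6*(-4 - (-4 + 1)**2) = 6*(-4 - 1*(-3)**2) = 6*(-4 - 1*9) = 6*(-4 - 9) = 6*(-13) = -78)
(((1*2 + 5) + 27) - 1*57)*J = (((1*2 + 5) + 27) - 1*57)*(-78) = (((2 + 5) + 27) - 57)*(-78) = ((7 + 27) - 57)*(-78) = (34 - 57)*(-78) = -23*(-78) = 1794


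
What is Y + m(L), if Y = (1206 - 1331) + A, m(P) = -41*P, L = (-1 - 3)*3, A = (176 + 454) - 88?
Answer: 909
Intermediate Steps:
A = 542 (A = 630 - 88 = 542)
L = -12 (L = -4*3 = -12)
Y = 417 (Y = (1206 - 1331) + 542 = -125 + 542 = 417)
Y + m(L) = 417 - 41*(-12) = 417 + 492 = 909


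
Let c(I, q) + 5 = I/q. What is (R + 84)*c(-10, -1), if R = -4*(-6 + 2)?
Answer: 500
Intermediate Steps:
c(I, q) = -5 + I/q
R = 16 (R = -4*(-4) = 16)
(R + 84)*c(-10, -1) = (16 + 84)*(-5 - 10/(-1)) = 100*(-5 - 10*(-1)) = 100*(-5 + 10) = 100*5 = 500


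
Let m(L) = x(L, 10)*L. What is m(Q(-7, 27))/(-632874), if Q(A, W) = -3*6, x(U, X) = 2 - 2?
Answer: 0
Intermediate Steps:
x(U, X) = 0
Q(A, W) = -18
m(L) = 0 (m(L) = 0*L = 0)
m(Q(-7, 27))/(-632874) = 0/(-632874) = 0*(-1/632874) = 0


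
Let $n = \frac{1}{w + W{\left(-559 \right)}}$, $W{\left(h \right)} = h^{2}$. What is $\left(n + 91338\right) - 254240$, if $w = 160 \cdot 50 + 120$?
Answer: $- \frac{52226544101}{320601} \approx -1.629 \cdot 10^{5}$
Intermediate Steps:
$w = 8120$ ($w = 8000 + 120 = 8120$)
$n = \frac{1}{320601}$ ($n = \frac{1}{8120 + \left(-559\right)^{2}} = \frac{1}{8120 + 312481} = \frac{1}{320601} \approx 3.1191 \cdot 10^{-6}$)
$\left(n + 91338\right) - 254240 = \left(\frac{1}{320601} + 91338\right) - 254240 = \frac{29283054139}{320601} - 254240 = - \frac{52226544101}{320601}$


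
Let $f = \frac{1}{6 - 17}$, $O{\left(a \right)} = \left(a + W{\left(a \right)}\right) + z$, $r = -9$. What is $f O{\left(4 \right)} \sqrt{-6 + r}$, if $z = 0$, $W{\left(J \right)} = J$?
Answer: $- \frac{8 i \sqrt{15}}{11} \approx - 2.8167 i$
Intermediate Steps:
$O{\left(a \right)} = 2 a$ ($O{\left(a \right)} = \left(a + a\right) + 0 = 2 a + 0 = 2 a$)
$f = - \frac{1}{11}$ ($f = \frac{1}{-11} = - \frac{1}{11} \approx -0.090909$)
$f O{\left(4 \right)} \sqrt{-6 + r} = - \frac{2 \cdot 4}{11} \sqrt{-6 - 9} = \left(- \frac{1}{11}\right) 8 \sqrt{-15} = - \frac{8 i \sqrt{15}}{11}$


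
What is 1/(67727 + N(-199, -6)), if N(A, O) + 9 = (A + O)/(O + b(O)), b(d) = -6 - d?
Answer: 6/406513 ≈ 1.4760e-5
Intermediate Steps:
N(A, O) = -9 - A/6 - O/6 (N(A, O) = -9 + (A + O)/(O + (-6 - O)) = -9 + (A + O)/(-6) = -9 + (A + O)*(-⅙) = -9 + (-A/6 - O/6) = -9 - A/6 - O/6)
1/(67727 + N(-199, -6)) = 1/(67727 + (-9 - ⅙*(-199) - ⅙*(-6))) = 1/(67727 + (-9 + 199/6 + 1)) = 1/(67727 + 151/6) = 1/(406513/6) = 6/406513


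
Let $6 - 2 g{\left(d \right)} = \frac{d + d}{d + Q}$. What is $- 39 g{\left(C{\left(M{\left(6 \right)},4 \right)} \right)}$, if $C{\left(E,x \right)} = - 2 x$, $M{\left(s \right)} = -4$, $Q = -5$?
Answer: $-93$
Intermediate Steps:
$g{\left(d \right)} = 3 - \frac{d}{-5 + d}$ ($g{\left(d \right)} = 3 - \frac{\left(d + d\right) \frac{1}{d - 5}}{2} = 3 - \frac{2 d \frac{1}{-5 + d}}{2} = 3 - \frac{d}{-5 + d}$)
$- 39 g{\left(C{\left(M{\left(6 \right)},4 \right)} \right)} = - 39 \frac{-15 + 2 \left(\left(-2\right) 4\right)}{-5 - 8} = - 39 \frac{-15 + 2 \left(-8\right)}{-5 - 8} = - 39 \frac{-15 - 16}{-13} = - 39 \left(\left(- \frac{1}{13}\right) \left(-31\right)\right) = \left(-39\right) \frac{31}{13} = -93$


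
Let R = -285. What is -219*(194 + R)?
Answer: 19929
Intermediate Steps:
-219*(194 + R) = -219*(194 - 285) = -219*(-91) = 19929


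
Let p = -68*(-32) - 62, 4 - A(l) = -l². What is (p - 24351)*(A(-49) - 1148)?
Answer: -27951909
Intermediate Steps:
A(l) = 4 + l² (A(l) = 4 - (-1)*l² = 4 + l²)
p = 2114 (p = 2176 - 62 = 2114)
(p - 24351)*(A(-49) - 1148) = (2114 - 24351)*((4 + (-49)²) - 1148) = -22237*((4 + 2401) - 1148) = -22237*(2405 - 1148) = -22237*1257 = -27951909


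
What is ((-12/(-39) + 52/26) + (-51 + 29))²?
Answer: 65536/169 ≈ 387.79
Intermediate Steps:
((-12/(-39) + 52/26) + (-51 + 29))² = ((-12*(-1/39) + 52*(1/26)) - 22)² = ((4/13 + 2) - 22)² = (30/13 - 22)² = (-256/13)² = 65536/169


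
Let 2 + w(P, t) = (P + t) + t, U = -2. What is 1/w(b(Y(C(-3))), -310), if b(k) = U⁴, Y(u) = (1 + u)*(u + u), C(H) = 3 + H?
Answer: -1/606 ≈ -0.0016502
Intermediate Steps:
Y(u) = 2*u*(1 + u) (Y(u) = (1 + u)*(2*u) = 2*u*(1 + u))
b(k) = 16 (b(k) = (-2)⁴ = 16)
w(P, t) = -2 + P + 2*t (w(P, t) = -2 + ((P + t) + t) = -2 + (P + 2*t) = -2 + P + 2*t)
1/w(b(Y(C(-3))), -310) = 1/(-2 + 16 + 2*(-310)) = 1/(-2 + 16 - 620) = 1/(-606) = -1/606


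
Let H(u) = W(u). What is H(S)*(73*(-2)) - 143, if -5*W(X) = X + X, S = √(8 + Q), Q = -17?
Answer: -143 + 876*I/5 ≈ -143.0 + 175.2*I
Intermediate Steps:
S = 3*I (S = √(8 - 17) = √(-9) = 3*I ≈ 3.0*I)
W(X) = -2*X/5 (W(X) = -(X + X)/5 = -2*X/5)
H(u) = -2*u/5
H(S)*(73*(-2)) - 143 = (-6*I/5)*(73*(-2)) - 143 = -6*I/5*(-146) - 143 = 876*I/5 - 143 = -143 + 876*I/5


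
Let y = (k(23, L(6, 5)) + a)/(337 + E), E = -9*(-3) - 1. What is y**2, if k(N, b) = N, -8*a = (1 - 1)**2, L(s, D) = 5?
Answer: 529/131769 ≈ 0.0040146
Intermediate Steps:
a = 0 (a = -(1 - 1)**2/8 = -1/8*0**2 = -1/8*0 = 0)
E = 26 (E = 27 - 1 = 26)
y = 23/363 (y = (23 + 0)/(337 + 26) = 23/363 ≈ 0.063361)
y**2 = (23/363)**2 = 529/131769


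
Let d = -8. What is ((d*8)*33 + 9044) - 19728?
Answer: -12796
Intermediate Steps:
((d*8)*33 + 9044) - 19728 = (-8*8*33 + 9044) - 19728 = (-64*33 + 9044) - 19728 = (-2112 + 9044) - 19728 = 6932 - 19728 = -12796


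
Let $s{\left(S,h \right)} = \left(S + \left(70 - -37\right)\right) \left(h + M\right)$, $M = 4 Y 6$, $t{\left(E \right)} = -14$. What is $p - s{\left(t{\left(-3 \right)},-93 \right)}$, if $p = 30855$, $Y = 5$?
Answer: $28344$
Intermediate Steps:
$M = 120$ ($M = 4 \cdot 5 \cdot 6 = 20 \cdot 6 = 120$)
$s{\left(S,h \right)} = \left(107 + S\right) \left(120 + h\right)$ ($s{\left(S,h \right)} = \left(S + \left(70 - -37\right)\right) \left(h + 120\right) = \left(S + \left(70 + 37\right)\right) \left(120 + h\right) = \left(S + 107\right) \left(120 + h\right) = \left(107 + S\right) \left(120 + h\right)$)
$p - s{\left(t{\left(-3 \right)},-93 \right)} = 30855 - \left(12840 + 107 \left(-93\right) + 120 \left(-14\right) - -1302\right) = 30855 - \left(12840 - 9951 - 1680 + 1302\right) = 30855 - 2511 = 28344$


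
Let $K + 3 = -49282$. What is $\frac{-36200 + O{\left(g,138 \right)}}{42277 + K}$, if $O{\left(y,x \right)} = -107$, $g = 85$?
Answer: $\frac{36307}{7008} \approx 5.1808$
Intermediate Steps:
$K = -49285$ ($K = -3 - 49282 = -49285$)
$\frac{-36200 + O{\left(g,138 \right)}}{42277 + K} = \frac{-36200 - 107}{42277 - 49285} = - \frac{36307}{-7008} = \left(-36307\right) \left(- \frac{1}{7008}\right) = \frac{36307}{7008}$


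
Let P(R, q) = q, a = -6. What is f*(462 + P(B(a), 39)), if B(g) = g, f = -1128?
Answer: -565128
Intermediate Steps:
f*(462 + P(B(a), 39)) = -1128*(462 + 39) = -1128*501 = -565128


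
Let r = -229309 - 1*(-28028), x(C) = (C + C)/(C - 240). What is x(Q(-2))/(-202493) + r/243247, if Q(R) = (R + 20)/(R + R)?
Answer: -6643554405361/8028697807673 ≈ -0.82748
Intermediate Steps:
Q(R) = (20 + R)/(2*R) (Q(R) = (20 + R)/((2*R)) = (20 + R)*(1/(2*R)) = (20 + R)/(2*R))
x(C) = 2*C/(-240 + C) (x(C) = (2*C)/(-240 + C) = 2*C/(-240 + C))
r = -201281 (r = -229309 + 28028 = -201281)
x(Q(-2))/(-202493) + r/243247 = (2*((1/2)*(20 - 2)/(-2))/(-240 + (1/2)*(20 - 2)/(-2)))/(-202493) - 201281/243247 = (2*((1/2)*(-1/2)*18)/(-240 + (1/2)*(-1/2)*18))*(-1/202493) - 201281*1/243247 = (2*(-9/2)/(-240 - 9/2))*(-1/202493) - 201281/243247 = (2*(-9/2)/(-489/2))*(-1/202493) - 201281/243247 = (2*(-9/2)*(-2/489))*(-1/202493) - 201281/243247 = (6/163)*(-1/202493) - 201281/243247 = -6/33006359 - 201281/243247 = -6643554405361/8028697807673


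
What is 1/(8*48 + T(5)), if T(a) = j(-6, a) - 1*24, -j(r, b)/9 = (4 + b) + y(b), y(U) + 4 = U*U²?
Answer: -1/810 ≈ -0.0012346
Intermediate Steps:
y(U) = -4 + U³ (y(U) = -4 + U*U² = -4 + U³)
j(r, b) = -9*b - 9*b³ (j(r, b) = -9*((4 + b) + (-4 + b³)) = -9*(b + b³) = -9*b - 9*b³)
T(a) = -24 + 9*a*(-1 - a²) (T(a) = 9*a*(-1 - a²) - 1*24 = 9*a*(-1 - a²) - 24 = -24 + 9*a*(-1 - a²))
1/(8*48 + T(5)) = 1/(8*48 + (-24 - 9*5 - 9*5³)) = 1/(384 + (-24 - 45 - 9*125)) = 1/(384 + (-24 - 45 - 1125)) = 1/(384 - 1194) = 1/(-810) = -1/810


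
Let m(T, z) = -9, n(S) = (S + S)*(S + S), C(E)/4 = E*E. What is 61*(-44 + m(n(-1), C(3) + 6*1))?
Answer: -3233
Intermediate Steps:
C(E) = 4*E² (C(E) = 4*(E*E) = 4*E²)
n(S) = 4*S² (n(S) = (2*S)*(2*S) = 4*S²)
61*(-44 + m(n(-1), C(3) + 6*1)) = 61*(-44 - 9) = 61*(-53) = -3233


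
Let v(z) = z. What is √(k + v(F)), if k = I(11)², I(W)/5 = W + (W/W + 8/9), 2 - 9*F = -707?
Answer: √342781/9 ≈ 65.053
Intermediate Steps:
F = 709/9 (F = 2/9 - ⅑*(-707) = 2/9 + 707/9 = 709/9 ≈ 78.778)
I(W) = 85/9 + 5*W (I(W) = 5*(W + (W/W + 8/9)) = 5*(W + (1 + 8*(⅑))) = 5*(W + (1 + 8/9)) = 5*(W + 17/9) = 5*(17/9 + W) = 85/9 + 5*W)
k = 336400/81 (k = (85/9 + 5*11)² = (85/9 + 55)² = (580/9)² = 336400/81 ≈ 4153.1)
√(k + v(F)) = √(336400/81 + 709/9) = √(342781/81) = √342781/9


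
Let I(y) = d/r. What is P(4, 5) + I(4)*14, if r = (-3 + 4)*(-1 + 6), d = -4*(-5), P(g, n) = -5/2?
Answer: 107/2 ≈ 53.500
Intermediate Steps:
P(g, n) = -5/2 (P(g, n) = -5*1/2 = -5/2)
d = 20
r = 5 (r = 1*5 = 5)
I(y) = 4 (I(y) = 20/5 = 20*(1/5) = 4)
P(4, 5) + I(4)*14 = -5/2 + 4*14 = -5/2 + 56 = 107/2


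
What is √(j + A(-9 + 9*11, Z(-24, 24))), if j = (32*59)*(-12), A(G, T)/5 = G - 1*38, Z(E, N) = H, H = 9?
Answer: 2*I*√5599 ≈ 149.65*I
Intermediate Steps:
Z(E, N) = 9
A(G, T) = -190 + 5*G (A(G, T) = 5*(G - 1*38) = 5*(G - 38) = 5*(-38 + G) = -190 + 5*G)
j = -22656 (j = 1888*(-12) = -22656)
√(j + A(-9 + 9*11, Z(-24, 24))) = √(-22656 + (-190 + 5*(-9 + 9*11))) = √(-22656 + (-190 + 5*(-9 + 99))) = √(-22656 + (-190 + 5*90)) = √(-22656 + (-190 + 450)) = √(-22656 + 260) = √(-22396) = 2*I*√5599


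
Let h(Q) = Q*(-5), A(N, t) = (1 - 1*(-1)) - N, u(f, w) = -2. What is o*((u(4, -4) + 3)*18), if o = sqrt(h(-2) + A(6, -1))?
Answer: 18*sqrt(6) ≈ 44.091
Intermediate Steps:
A(N, t) = 2 - N (A(N, t) = (1 + 1) - N = 2 - N)
h(Q) = -5*Q
o = sqrt(6) (o = sqrt(-5*(-2) + (2 - 1*6)) = sqrt(10 + (2 - 6)) = sqrt(10 - 4) = sqrt(6) ≈ 2.4495)
o*((u(4, -4) + 3)*18) = sqrt(6)*((-2 + 3)*18) = sqrt(6)*(1*18) = sqrt(6)*18 = 18*sqrt(6)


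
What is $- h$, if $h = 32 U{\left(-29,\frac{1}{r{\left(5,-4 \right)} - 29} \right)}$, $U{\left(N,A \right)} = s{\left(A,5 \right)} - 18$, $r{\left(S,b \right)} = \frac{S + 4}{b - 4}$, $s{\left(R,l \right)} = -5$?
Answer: $736$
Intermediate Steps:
$r{\left(S,b \right)} = \frac{4 + S}{-4 + b}$ ($r{\left(S,b \right)} = \frac{4 + S}{b - 4} = \frac{4 + S}{-4 + b}$)
$U{\left(N,A \right)} = -23$ ($U{\left(N,A \right)} = -5 - 18 = -23$)
$h = -736$ ($h = 32 \left(-23\right) = -736$)
$- h = \left(-1\right) \left(-736\right) = 736$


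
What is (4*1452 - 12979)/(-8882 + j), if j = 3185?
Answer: 7171/5697 ≈ 1.2587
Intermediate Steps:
(4*1452 - 12979)/(-8882 + j) = (4*1452 - 12979)/(-8882 + 3185) = (5808 - 12979)/(-5697) = -7171*(-1/5697) = 7171/5697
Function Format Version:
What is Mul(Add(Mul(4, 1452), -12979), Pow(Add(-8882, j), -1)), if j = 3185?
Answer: Rational(7171, 5697) ≈ 1.2587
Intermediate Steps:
Mul(Add(Mul(4, 1452), -12979), Pow(Add(-8882, j), -1)) = Mul(Add(Mul(4, 1452), -12979), Pow(Add(-8882, 3185), -1)) = Mul(Add(5808, -12979), Pow(-5697, -1)) = Mul(-7171, Rational(-1, 5697)) = Rational(7171, 5697)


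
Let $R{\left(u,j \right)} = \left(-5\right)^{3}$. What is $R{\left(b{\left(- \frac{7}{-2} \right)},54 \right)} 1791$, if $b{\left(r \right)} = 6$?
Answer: $-223875$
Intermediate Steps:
$R{\left(u,j \right)} = -125$
$R{\left(b{\left(- \frac{7}{-2} \right)},54 \right)} 1791 = \left(-125\right) 1791 = -223875$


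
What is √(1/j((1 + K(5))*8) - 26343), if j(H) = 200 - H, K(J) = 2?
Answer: I*√51000037/44 ≈ 162.31*I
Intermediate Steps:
√(1/j((1 + K(5))*8) - 26343) = √(1/(200 - (1 + 2)*8) - 26343) = √(1/(200 - 3*8) - 26343) = √(1/(200 - 1*24) - 26343) = √(1/(200 - 24) - 26343) = √(1/176 - 26343) = √(-4636367/176) = I*√51000037/44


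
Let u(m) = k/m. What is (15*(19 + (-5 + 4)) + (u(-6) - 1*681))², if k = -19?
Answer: 5987809/36 ≈ 1.6633e+5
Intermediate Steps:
u(m) = -19/m
(15*(19 + (-5 + 4)) + (u(-6) - 1*681))² = (15*(19 + (-5 + 4)) + (-19/(-6) - 1*681))² = (15*(19 - 1) + (-19*(-⅙) - 681))² = (15*18 + (19/6 - 681))² = (270 - 4067/6)² = (-2447/6)² = 5987809/36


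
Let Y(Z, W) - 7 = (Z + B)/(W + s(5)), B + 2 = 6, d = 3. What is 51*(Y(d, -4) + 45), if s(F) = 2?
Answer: 4947/2 ≈ 2473.5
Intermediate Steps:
B = 4 (B = -2 + 6 = 4)
Y(Z, W) = 7 + (4 + Z)/(2 + W) (Y(Z, W) = 7 + (Z + 4)/(W + 2) = 7 + (4 + Z)/(2 + W))
51*(Y(d, -4) + 45) = 51*((18 + 3 + 7*(-4))/(2 - 4) + 45) = 51*((18 + 3 - 28)/(-2) + 45) = 51*(-½*(-7) + 45) = 51*(7/2 + 45) = 51*(97/2) = 4947/2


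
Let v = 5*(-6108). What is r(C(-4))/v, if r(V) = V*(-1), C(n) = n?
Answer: -1/7635 ≈ -0.00013098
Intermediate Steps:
r(V) = -V
v = -30540
r(C(-4))/v = -1*(-4)/(-30540) = 4*(-1/30540) = -1/7635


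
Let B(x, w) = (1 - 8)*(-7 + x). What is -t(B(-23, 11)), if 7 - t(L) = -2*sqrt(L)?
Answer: -7 - 2*sqrt(210) ≈ -35.983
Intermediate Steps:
B(x, w) = 49 - 7*x (B(x, w) = -7*(-7 + x) = 49 - 7*x)
t(L) = 7 + 2*sqrt(L) (t(L) = 7 - (-2)*sqrt(L) = 7 + 2*sqrt(L))
-t(B(-23, 11)) = -(7 + 2*sqrt(49 - 7*(-23))) = -(7 + 2*sqrt(49 + 161)) = -(7 + 2*sqrt(210)) = -7 - 2*sqrt(210)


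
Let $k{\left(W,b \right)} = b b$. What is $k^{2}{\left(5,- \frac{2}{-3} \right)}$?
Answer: $\frac{16}{81} \approx 0.19753$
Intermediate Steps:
$k{\left(W,b \right)} = b^{2}$
$k^{2}{\left(5,- \frac{2}{-3} \right)} = \left(\left(- \frac{2}{-3}\right)^{2}\right)^{2} = \left(\left(\left(-2\right) \left(- \frac{1}{3}\right)\right)^{2}\right)^{2} = \left(\left(\frac{2}{3}\right)^{2}\right)^{2} = \left(\frac{4}{9}\right)^{2} = \frac{16}{81}$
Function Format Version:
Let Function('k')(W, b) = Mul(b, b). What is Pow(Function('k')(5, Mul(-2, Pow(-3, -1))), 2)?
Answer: Rational(16, 81) ≈ 0.19753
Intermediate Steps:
Function('k')(W, b) = Pow(b, 2)
Pow(Function('k')(5, Mul(-2, Pow(-3, -1))), 2) = Pow(Pow(Mul(-2, Pow(-3, -1)), 2), 2) = Pow(Pow(Mul(-2, Rational(-1, 3)), 2), 2) = Pow(Pow(Rational(2, 3), 2), 2) = Pow(Rational(4, 9), 2) = Rational(16, 81)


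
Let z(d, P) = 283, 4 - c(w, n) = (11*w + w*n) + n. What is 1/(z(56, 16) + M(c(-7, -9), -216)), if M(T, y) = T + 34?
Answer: 1/344 ≈ 0.0029070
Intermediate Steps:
c(w, n) = 4 - n - 11*w - n*w (c(w, n) = 4 - ((11*w + w*n) + n) = 4 - ((11*w + n*w) + n) = 4 - (n + 11*w + n*w) = 4 + (-n - 11*w - n*w) = 4 - n - 11*w - n*w)
M(T, y) = 34 + T
1/(z(56, 16) + M(c(-7, -9), -216)) = 1/(283 + (34 + (4 - 1*(-9) - 11*(-7) - 1*(-9)*(-7)))) = 1/(283 + (34 + (4 + 9 + 77 - 63))) = 1/(283 + (34 + 27)) = 1/(283 + 61) = 1/344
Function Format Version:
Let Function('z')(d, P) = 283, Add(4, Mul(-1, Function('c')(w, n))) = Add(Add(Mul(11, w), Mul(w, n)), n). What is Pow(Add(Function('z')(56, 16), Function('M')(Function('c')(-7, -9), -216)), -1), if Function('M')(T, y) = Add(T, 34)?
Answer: Rational(1, 344) ≈ 0.0029070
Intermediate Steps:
Function('c')(w, n) = Add(4, Mul(-1, n), Mul(-11, w), Mul(-1, n, w)) (Function('c')(w, n) = Add(4, Mul(-1, Add(Add(Mul(11, w), Mul(w, n)), n))) = Add(4, Mul(-1, Add(Add(Mul(11, w), Mul(n, w)), n))) = Add(4, Mul(-1, Add(n, Mul(11, w), Mul(n, w)))) = Add(4, Add(Mul(-1, n), Mul(-11, w), Mul(-1, n, w))) = Add(4, Mul(-1, n), Mul(-11, w), Mul(-1, n, w)))
Function('M')(T, y) = Add(34, T)
Pow(Add(Function('z')(56, 16), Function('M')(Function('c')(-7, -9), -216)), -1) = Pow(Add(283, Add(34, Add(4, Mul(-1, -9), Mul(-11, -7), Mul(-1, -9, -7)))), -1) = Pow(Add(283, Add(34, Add(4, 9, 77, -63))), -1) = Pow(Add(283, Add(34, 27)), -1) = Pow(Add(283, 61), -1) = Pow(344, -1) = Rational(1, 344)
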